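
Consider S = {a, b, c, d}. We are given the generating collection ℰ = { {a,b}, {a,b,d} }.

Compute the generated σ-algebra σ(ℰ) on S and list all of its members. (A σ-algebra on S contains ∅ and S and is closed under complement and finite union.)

Start: ℰ ∪ {∅, S} = { {}, {a,b}, {a,b,d}, S }.
Round 1. New:
  {c}  = {a,b,d}ᶜ
  {c,d}  = {a,b}ᶜ
Round 2. New:
  {a,b,c}  = {c} ∪ {a,b}
Round 3 (1 new):
  {d}  = {a,b,c}ᶜ
Round 4: already closed under ᶜ and ∪.

σ(ℰ) = { {}, {c}, {d}, {a,b}, {c,d}, {a,b,c}, {a,b,d}, S }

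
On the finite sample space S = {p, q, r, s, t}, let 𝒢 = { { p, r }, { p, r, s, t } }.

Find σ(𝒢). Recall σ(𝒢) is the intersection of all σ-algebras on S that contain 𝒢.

σ(𝒢) (8 sets): { {}, { q }, { p, r }, { s, t }, { p, q, r }, { q, s, t }, { p, r, s, t }, S }

Derivation:
Initial family (4 sets): { {}, { p, r }, { p, r, s, t }, S }.
Round 1. New:
  { q }  = { p, r, s, t }ᶜ
  { q, s, t }  = { p, r }ᶜ
  — 6 sets.
Round 2: 1 new —
  { p, q, r }  = { p, r } ∪ { q }
  — 7 sets.
Round 3 (1 new):
  { s, t }  = { p, q, r }ᶜ
  — 8 sets.
Round 4 adds nothing — fixpoint reached.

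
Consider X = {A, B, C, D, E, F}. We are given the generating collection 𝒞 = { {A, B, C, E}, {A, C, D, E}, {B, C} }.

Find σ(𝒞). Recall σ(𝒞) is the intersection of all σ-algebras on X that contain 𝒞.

σ(𝒞) = { ∅, {B}, {C}, {D}, {F}, {A, E}, {B, C}, {B, D}, {B, F}, {C, D}, {C, F}, {D, F}, {A, B, E}, {A, C, E}, {A, D, E}, {A, E, F}, {B, C, D}, {B, C, F}, {B, D, F}, {C, D, F}, {A, B, C, E}, {A, B, D, E}, {A, B, E, F}, {A, C, D, E}, {A, C, E, F}, {A, D, E, F}, {B, C, D, F}, {A, B, C, D, E}, {A, B, C, E, F}, {A, B, D, E, F}, {A, C, D, E, F}, X }

Check:
Seed the family with 𝒞 together with ∅ and X: { ∅, {B, C}, {A, B, C, E}, {A, C, D, E}, X }.
Round 1: 4 new —
  {B, F}  = complement {A, C, D, E}
  {D, F}  = complement {A, B, C, E}
  {A, D, E, F}  = complement {B, C}
  {A, B, C, D, E}  = {B, C} ∪ {A, C, D, E}
  (now 9)
Round 2: 7 new —
  {F}  = complement {A, B, C, D, E}
  {B, C, F}  = {B, F} ∪ {B, C}
  {B, D, F}  = {B, F} ∪ {D, F}
  {B, C, D, F}  = {B, C} ∪ {D, F}
  {A, B, C, E, F}  = {B, F} ∪ {A, B, C, E}
  {A, B, D, E, F}  = {A, D, E, F} ∪ {B, F}
  {A, C, D, E, F}  = {A, D, E, F} ∪ {A, C, D, E}
  (now 16)
Round 3 (6 new):
  {B}  = complement {A, C, D, E, F}
  {C}  = complement {A, B, D, E, F}
  {D}  = complement {A, B, C, E, F}
  {A, E}  = complement {B, C, D, F}
  {A, C, E}  = complement {B, D, F}
  {A, D, E}  = complement {B, C, F}
  (now 22)
Round 4 adds 10:
  {B, D}  = {B} ∪ {D}
  {C, D}  = {C} ∪ {D}
  {C, F}  = {F} ∪ {C}
  {A, B, E}  = {B} ∪ {A, E}
  {A, E, F}  = {F} ∪ {A, E}
  {B, C, D}  = {B, C} ∪ {D}
  {C, D, F}  = {C} ∪ {D, F}
  {A, B, D, E}  = {A, D, E} ∪ {B}
  {A, B, E, F}  = {B, F} ∪ {A, E}
  {A, C, E, F}  = {A, C, E} ∪ {F}
  (now 32)
Round 5 adds nothing — fixpoint reached.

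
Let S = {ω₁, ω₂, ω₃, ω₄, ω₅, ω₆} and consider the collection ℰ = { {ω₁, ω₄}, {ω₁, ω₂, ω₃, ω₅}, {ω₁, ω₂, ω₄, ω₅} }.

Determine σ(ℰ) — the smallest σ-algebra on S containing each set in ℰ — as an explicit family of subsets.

|σ(ℰ)| = 32.  σ(ℰ) = { ∅, {ω₁}, {ω₃}, {ω₄}, {ω₆}, {ω₁, ω₃}, {ω₁, ω₄}, {ω₁, ω₆}, {ω₂, ω₅}, {ω₃, ω₄}, {ω₃, ω₆}, {ω₄, ω₆}, {ω₁, ω₂, ω₅}, {ω₁, ω₃, ω₄}, {ω₁, ω₃, ω₆}, {ω₁, ω₄, ω₆}, {ω₂, ω₃, ω₅}, {ω₂, ω₄, ω₅}, {ω₂, ω₅, ω₆}, {ω₃, ω₄, ω₆}, {ω₁, ω₂, ω₃, ω₅}, {ω₁, ω₂, ω₄, ω₅}, {ω₁, ω₂, ω₅, ω₆}, {ω₁, ω₃, ω₄, ω₆}, {ω₂, ω₃, ω₄, ω₅}, {ω₂, ω₃, ω₅, ω₆}, {ω₂, ω₄, ω₅, ω₆}, {ω₁, ω₂, ω₃, ω₄, ω₅}, {ω₁, ω₂, ω₃, ω₅, ω₆}, {ω₁, ω₂, ω₄, ω₅, ω₆}, {ω₂, ω₃, ω₄, ω₅, ω₆}, S }

Trace:
Initial family (5 sets): { ∅, {ω₁, ω₄}, {ω₁, ω₂, ω₃, ω₅}, {ω₁, ω₂, ω₄, ω₅}, S }.
Pass 1. New:
  {ω₃, ω₆}  = ᶜ of {ω₁, ω₂, ω₄, ω₅}
  {ω₄, ω₆}  = ᶜ of {ω₁, ω₂, ω₃, ω₅}
  {ω₂, ω₃, ω₅, ω₆}  = ᶜ of {ω₁, ω₄}
  {ω₁, ω₂, ω₃, ω₄, ω₅}  = {ω₁, ω₄} ∪ {ω₁, ω₂, ω₃, ω₅}
  |family| = 9
Pass 2 adds 7:
  {ω₆}  = ᶜ of {ω₁, ω₂, ω₃, ω₄, ω₅}
  {ω₁, ω₄, ω₆}  = {ω₁, ω₄} ∪ {ω₄, ω₆}
  {ω₃, ω₄, ω₆}  = {ω₃, ω₆} ∪ {ω₄, ω₆}
  {ω₁, ω₃, ω₄, ω₆}  = {ω₁, ω₄} ∪ {ω₃, ω₆}
  {ω₁, ω₂, ω₃, ω₅, ω₆}  = {ω₃, ω₆} ∪ {ω₁, ω₂, ω₃, ω₅}
  {ω₁, ω₂, ω₄, ω₅, ω₆}  = {ω₁, ω₂, ω₄, ω₅} ∪ {ω₄, ω₆}
  {ω₂, ω₃, ω₄, ω₅, ω₆}  = {ω₄, ω₆} ∪ {ω₂, ω₃, ω₅, ω₆}
  |family| = 16
Pass 3 (6 new):
  {ω₁}  = ᶜ of {ω₂, ω₃, ω₄, ω₅, ω₆}
  {ω₃}  = ᶜ of {ω₁, ω₂, ω₄, ω₅, ω₆}
  {ω₄}  = ᶜ of {ω₁, ω₂, ω₃, ω₅, ω₆}
  {ω₂, ω₅}  = ᶜ of {ω₁, ω₃, ω₄, ω₆}
  {ω₁, ω₂, ω₅}  = ᶜ of {ω₃, ω₄, ω₆}
  {ω₂, ω₃, ω₅}  = ᶜ of {ω₁, ω₄, ω₆}
  |family| = 22
Pass 4: +10 →
  {ω₁, ω₃}  = {ω₁} ∪ {ω₃}
  {ω₁, ω₆}  = {ω₁} ∪ {ω₆}
  {ω₃, ω₄}  = {ω₃} ∪ {ω₄}
  {ω₁, ω₃, ω₄}  = {ω₃} ∪ {ω₁, ω₄}
  {ω₁, ω₃, ω₆}  = {ω₁} ∪ {ω₃, ω₆}
  {ω₂, ω₄, ω₅}  = {ω₂, ω₅} ∪ {ω₄}
  {ω₂, ω₅, ω₆}  = {ω₂, ω₅} ∪ {ω₆}
  {ω₁, ω₂, ω₅, ω₆}  = {ω₆} ∪ {ω₁, ω₂, ω₅}
  {ω₂, ω₃, ω₄, ω₅}  = {ω₂, ω₃, ω₅} ∪ {ω₄}
  {ω₂, ω₄, ω₅, ω₆}  = {ω₂, ω₅} ∪ {ω₄, ω₆}
  |family| = 32
Pass 5: no new sets; the family is a σ-algebra.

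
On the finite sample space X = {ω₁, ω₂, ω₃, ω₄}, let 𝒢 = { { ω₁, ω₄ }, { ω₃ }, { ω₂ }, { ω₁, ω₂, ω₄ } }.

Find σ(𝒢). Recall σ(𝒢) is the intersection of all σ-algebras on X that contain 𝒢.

Answer: σ(𝒢) = { {}, { ω₂ }, { ω₃ }, { ω₁, ω₄ }, { ω₂, ω₃ }, { ω₁, ω₂, ω₄ }, { ω₁, ω₃, ω₄ }, X }

Trace:
Take S₀ = 𝒢 ∪ {∅, X} = { {}, { ω₂ }, { ω₃ }, { ω₁, ω₄ }, { ω₁, ω₂, ω₄ }, X }.
Round 1. New:
  { ω₂, ω₃ }  = ᶜ of { ω₁, ω₄ }
  { ω₁, ω₃, ω₄ }  = ᶜ of { ω₂ }
  [8 total]
Round 2: stable.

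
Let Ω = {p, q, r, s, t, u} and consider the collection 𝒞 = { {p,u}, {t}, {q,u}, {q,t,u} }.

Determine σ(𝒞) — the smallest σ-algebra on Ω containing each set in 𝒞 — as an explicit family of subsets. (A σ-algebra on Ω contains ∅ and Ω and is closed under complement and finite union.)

Begin from { {}, {t}, {p,u}, {q,u}, {q,t,u}, Ω } (that is, 𝒞 plus ∅ and Ω).
Round 1 (7 new):
  {p,q,u}  = {p,u} ∪ {q,u}
  {p,r,s}  = Ω∖{q,t,u}
  {p,t,u}  = {p,u} ∪ {t}
  {p,q,t,u}  = {p,u} ∪ {q,t,u}
  {p,r,s,t}  = Ω∖{q,u}
  {q,r,s,t}  = Ω∖{p,u}
  {p,q,r,s,u}  = Ω∖{t}
  (now 13)
Round 2: +7 →
  {r,s}  = Ω∖{p,q,t,u}
  {q,r,s}  = Ω∖{p,t,u}
  {r,s,t}  = Ω∖{p,q,u}
  {p,r,s,u}  = {p,u} ∪ {p,r,s}
  {p,q,r,s,t}  = {q,r,s,t} ∪ {p,r,s}
  {p,r,s,t,u}  = {p,u} ∪ {p,r,s,t}
  {q,r,s,t,u}  = {q,u} ∪ {q,r,s,t}
  (now 20)
Round 3: 6 new —
  {p}  = Ω∖{q,r,s,t,u}
  {q}  = Ω∖{p,r,s,t,u}
  {u}  = Ω∖{p,q,r,s,t}
  {q,t}  = Ω∖{p,r,s,u}
  {p,q,r,s}  = {p,r,s} ∪ {q,r,s}
  {q,r,s,u}  = {r,s} ∪ {q,u}
  (now 26)
Round 4: +6 →
  {p,q}  = {q} ∪ {p}
  {p,t}  = Ω∖{q,r,s,u}
  {t,u}  = Ω∖{p,q,r,s}
  {p,q,t}  = {q,t} ∪ {p}
  {r,s,u}  = {r,s} ∪ {u}
  {r,s,t,u}  = {r,s,t} ∪ {u}
  (now 32)
Round 5 adds nothing — fixpoint reached.

σ(𝒞) = { {}, {p}, {q}, {t}, {u}, {p,q}, {p,t}, {p,u}, {q,t}, {q,u}, {r,s}, {t,u}, {p,q,t}, {p,q,u}, {p,r,s}, {p,t,u}, {q,r,s}, {q,t,u}, {r,s,t}, {r,s,u}, {p,q,r,s}, {p,q,t,u}, {p,r,s,t}, {p,r,s,u}, {q,r,s,t}, {q,r,s,u}, {r,s,t,u}, {p,q,r,s,t}, {p,q,r,s,u}, {p,r,s,t,u}, {q,r,s,t,u}, Ω }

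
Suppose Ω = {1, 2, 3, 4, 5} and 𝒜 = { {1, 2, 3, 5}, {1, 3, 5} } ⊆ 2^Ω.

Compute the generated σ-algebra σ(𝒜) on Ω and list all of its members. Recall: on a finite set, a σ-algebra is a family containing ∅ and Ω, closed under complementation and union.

Take S₀ = 𝒜 ∪ {∅, Ω} = { {}, {1, 3, 5}, {1, 2, 3, 5}, Ω }.
Step 1 (2 new):
  {4}  = Ω∖{1, 2, 3, 5}
  {2, 4}  = Ω∖{1, 3, 5}
Step 2: 1 new —
  {1, 3, 4, 5}  = {4} ∪ {1, 3, 5}
Step 3: 1 new —
  {2}  = Ω∖{1, 3, 4, 5}
Step 4: already closed under ᶜ and ∪.

Hence σ(𝒜) has 8 members: { {}, {2}, {4}, {2, 4}, {1, 3, 5}, {1, 2, 3, 5}, {1, 3, 4, 5}, Ω }.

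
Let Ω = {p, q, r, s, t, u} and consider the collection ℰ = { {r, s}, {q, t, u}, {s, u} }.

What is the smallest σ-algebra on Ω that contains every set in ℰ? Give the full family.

Answer: σ(ℰ) = { {}, {p}, {r}, {s}, {u}, {p, r}, {p, s}, {p, u}, {q, t}, {r, s}, {r, u}, {s, u}, {p, q, t}, {p, r, s}, {p, r, u}, {p, s, u}, {q, r, t}, {q, s, t}, {q, t, u}, {r, s, u}, {p, q, r, t}, {p, q, s, t}, {p, q, t, u}, {p, r, s, u}, {q, r, s, t}, {q, r, t, u}, {q, s, t, u}, {p, q, r, s, t}, {p, q, r, t, u}, {p, q, s, t, u}, {q, r, s, t, u}, Ω }

Working:
Initial family (5 sets): { {}, {r, s}, {s, u}, {q, t, u}, Ω }.
Step 1: 6 new —
  {p, r, s}  = complement {q, t, u}
  {r, s, u}  = {r, s} ∪ {s, u}
  {p, q, r, t}  = complement {s, u}
  {p, q, t, u}  = complement {r, s}
  {q, s, t, u}  = {q, t, u} ∪ {s, u}
  {q, r, s, t, u}  = {r, s} ∪ {q, t, u}
  (now 11)
Step 2. New:
  {p}  = complement {q, r, s, t, u}
  {p, r}  = complement {q, s, t, u}
  {p, q, t}  = complement {r, s, u}
  {p, r, s, u}  = {p, r, s} ∪ {r, s, u}
  {p, q, r, s, t}  = {r, s} ∪ {p, q, r, t}
  {p, q, r, t, u}  = {q, t, u} ∪ {p, q, r, t}
  {p, q, s, t, u}  = {q, s, t, u} ∪ {p, q, t, u}
  (now 18)
Step 3 adds 5:
  {r}  = complement {p, q, s, t, u}
  {s}  = complement {p, q, r, t, u}
  {u}  = complement {p, q, r, s, t}
  {q, t}  = complement {p, r, s, u}
  {p, s, u}  = {s, u} ∪ {p}
  (now 23)
Step 4 adds 9:
  {p, s}  = {p} ∪ {s}
  {p, u}  = {p} ∪ {u}
  {r, u}  = {u} ∪ {r}
  {p, r, u}  = {u} ∪ {p, r}
  {q, r, t}  = complement {p, s, u}
  {q, s, t}  = {q, t} ∪ {s}
  {p, q, s, t}  = {p, q, t} ∪ {s}
  {q, r, s, t}  = {q, t} ∪ {r, s}
  {q, r, t, u}  = {q, t, u} ∪ {r}
  (now 32)
Step 5: closed — nothing new.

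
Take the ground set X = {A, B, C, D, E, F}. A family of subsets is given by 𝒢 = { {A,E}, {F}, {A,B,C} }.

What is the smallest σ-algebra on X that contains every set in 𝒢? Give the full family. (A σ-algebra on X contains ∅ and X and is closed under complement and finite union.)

σ(𝒢) (32 sets): { ∅, {A}, {D}, {E}, {F}, {A,D}, {A,E}, {A,F}, {B,C}, {D,E}, {D,F}, {E,F}, {A,B,C}, {A,D,E}, {A,D,F}, {A,E,F}, {B,C,D}, {B,C,E}, {B,C,F}, {D,E,F}, {A,B,C,D}, {A,B,C,E}, {A,B,C,F}, {A,D,E,F}, {B,C,D,E}, {B,C,D,F}, {B,C,E,F}, {A,B,C,D,E}, {A,B,C,D,F}, {A,B,C,E,F}, {B,C,D,E,F}, X }

Check:
Initial family (5 sets): { ∅, {F}, {A,E}, {A,B,C}, X }.
Round 1 adds 6:
  {A,E,F}  = {A,E} ∪ {F}
  {D,E,F}  = complement {A,B,C}
  {A,B,C,E}  = {A,B,C} ∪ {A,E}
  {A,B,C,F}  = {A,B,C} ∪ {F}
  {B,C,D,F}  = complement {A,E}
  {A,B,C,D,E}  = complement {F}
  (now 11)
Round 2: 7 new —
  {D,E}  = complement {A,B,C,F}
  {D,F}  = complement {A,B,C,E}
  {B,C,D}  = complement {A,E,F}
  {A,D,E,F}  = {A,E,F} ∪ {D,E,F}
  {A,B,C,D,F}  = {A,B,C} ∪ {B,C,D,F}
  {A,B,C,E,F}  = {A,B,C} ∪ {A,E,F}
  {B,C,D,E,F}  = {B,C,D,F} ∪ {D,E,F}
  (now 18)
Round 3: 7 new —
  {A}  = complement {B,C,D,E,F}
  {D}  = complement {A,B,C,E,F}
  {E}  = complement {A,B,C,D,F}
  {B,C}  = complement {A,D,E,F}
  {A,D,E}  = {D,E} ∪ {A,E}
  {A,B,C,D}  = {A,B,C} ∪ {B,C,D}
  {B,C,D,E}  = {D,E} ∪ {B,C,D}
  (now 25)
Round 4 adds 6:
  {A,D}  = {A} ∪ {D}
  {A,F}  = complement {B,C,D,E}
  {E,F}  = complement {A,B,C,D}
  {A,D,F}  = {A} ∪ {D,F}
  {B,C,E}  = {E} ∪ {B,C}
  {B,C,F}  = complement {A,D,E}
  (now 31)
Round 5: +1 →
  {B,C,E,F}  = complement {A,D}
  (now 32)
Round 6 adds nothing — fixpoint reached.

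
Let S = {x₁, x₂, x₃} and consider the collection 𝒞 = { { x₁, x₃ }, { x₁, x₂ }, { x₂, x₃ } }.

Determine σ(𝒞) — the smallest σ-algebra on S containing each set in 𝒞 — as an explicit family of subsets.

Take S₀ = 𝒞 ∪ {∅, S} = { {}, { x₁, x₂ }, { x₁, x₃ }, { x₂, x₃ }, S }.
Pass 1: 3 new —
  { x₁ }  = ᶜ of { x₂, x₃ }
  { x₂ }  = ᶜ of { x₁, x₃ }
  { x₃ }  = ᶜ of { x₁, x₂ }
  — 8 sets.
Pass 2 adds nothing — fixpoint reached.

σ(𝒞) = { {}, { x₁ }, { x₂ }, { x₃ }, { x₁, x₂ }, { x₁, x₃ }, { x₂, x₃ }, S }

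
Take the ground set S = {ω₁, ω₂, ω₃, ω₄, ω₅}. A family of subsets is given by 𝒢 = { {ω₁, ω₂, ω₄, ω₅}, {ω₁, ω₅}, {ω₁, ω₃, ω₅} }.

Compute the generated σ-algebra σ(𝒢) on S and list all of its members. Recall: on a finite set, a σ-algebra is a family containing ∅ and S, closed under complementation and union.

Answer: σ(𝒢) = { {}, {ω₃}, {ω₁, ω₅}, {ω₂, ω₄}, {ω₁, ω₃, ω₅}, {ω₂, ω₃, ω₄}, {ω₁, ω₂, ω₄, ω₅}, S }

Derivation:
Seed the family with 𝒢 together with ∅ and S: { {}, {ω₁, ω₅}, {ω₁, ω₃, ω₅}, {ω₁, ω₂, ω₄, ω₅}, S }.
Step 1: +3 →
  {ω₃}  = ᶜ of {ω₁, ω₂, ω₄, ω₅}
  {ω₂, ω₄}  = ᶜ of {ω₁, ω₃, ω₅}
  {ω₂, ω₃, ω₄}  = ᶜ of {ω₁, ω₅}
  |family| = 8
Step 2: already closed under ᶜ and ∪.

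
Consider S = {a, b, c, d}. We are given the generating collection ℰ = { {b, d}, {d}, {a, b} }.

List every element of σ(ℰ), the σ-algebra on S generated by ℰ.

Start: ℰ ∪ {∅, S} = { ∅, {d}, {a, b}, {b, d}, S }.
Round 1: +4 →
  {a, c}  = ᶜ of {b, d}
  {c, d}  = ᶜ of {a, b}
  {a, b, c}  = ᶜ of {d}
  {a, b, d}  = {a, b} ∪ {d}
  (now 9)
Round 2 (3 new):
  {c}  = ᶜ of {a, b, d}
  {a, c, d}  = {c, d} ∪ {a, c}
  {b, c, d}  = {c, d} ∪ {b, d}
  (now 12)
Round 3: 2 new —
  {a}  = ᶜ of {b, c, d}
  {b}  = ᶜ of {a, c, d}
  (now 14)
Round 4: 2 new —
  {a, d}  = {d} ∪ {a}
  {b, c}  = {c} ∪ {b}
  (now 16)
Round 5: stable.

|σ(ℰ)| = 16.  σ(ℰ) = { ∅, {a}, {b}, {c}, {d}, {a, b}, {a, c}, {a, d}, {b, c}, {b, d}, {c, d}, {a, b, c}, {a, b, d}, {a, c, d}, {b, c, d}, S }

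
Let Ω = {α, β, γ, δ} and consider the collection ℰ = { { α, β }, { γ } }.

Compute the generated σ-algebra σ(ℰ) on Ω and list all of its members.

|σ(ℰ)| = 8.  σ(ℰ) = { {  }, { γ }, { δ }, { α, β }, { γ, δ }, { α, β, γ }, { α, β, δ }, Ω }

Trace:
Start: ℰ ∪ {∅, Ω} = { {  }, { γ }, { α, β }, Ω }.
Iteration 1 (3 new):
  { γ, δ }  = complement { α, β }
  { α, β, γ }  = { α, β } ∪ { γ }
  { α, β, δ }  = complement { γ }
  (now 7)
Iteration 2: +1 →
  { δ }  = complement { α, β, γ }
  (now 8)
Iteration 3 adds nothing — fixpoint reached.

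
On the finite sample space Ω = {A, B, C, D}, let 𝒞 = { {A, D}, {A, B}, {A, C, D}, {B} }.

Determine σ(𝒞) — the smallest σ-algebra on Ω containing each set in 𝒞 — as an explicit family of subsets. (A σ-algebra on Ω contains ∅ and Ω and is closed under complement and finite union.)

σ(𝒞) = { {}, {A}, {B}, {C}, {D}, {A, B}, {A, C}, {A, D}, {B, C}, {B, D}, {C, D}, {A, B, C}, {A, B, D}, {A, C, D}, {B, C, D}, Ω }

Derivation:
Seed the family with 𝒞 together with ∅ and Ω: { {}, {B}, {A, B}, {A, D}, {A, C, D}, Ω }.
Iteration 1. New:
  {B, C}  = {A, D}ᶜ
  {C, D}  = {A, B}ᶜ
  {A, B, D}  = {A, D} ∪ {A, B}
  (now 9)
Iteration 2: 3 new —
  {C}  = {A, B, D}ᶜ
  {A, B, C}  = {A, B} ∪ {B, C}
  {B, C, D}  = {C, D} ∪ {B}
  (now 12)
Iteration 3 adds 2:
  {A}  = {B, C, D}ᶜ
  {D}  = {A, B, C}ᶜ
  (now 14)
Iteration 4: 2 new —
  {A, C}  = {C} ∪ {A}
  {B, D}  = {D} ∪ {B}
  (now 16)
Iteration 5: already closed under ᶜ and ∪.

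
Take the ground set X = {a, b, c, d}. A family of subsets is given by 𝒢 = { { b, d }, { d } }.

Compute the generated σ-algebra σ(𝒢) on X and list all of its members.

|σ(𝒢)| = 8.  σ(𝒢) = { ∅, { b }, { d }, { a, c }, { b, d }, { a, b, c }, { a, c, d }, X }

Working:
Seed the family with 𝒢 together with ∅ and X: { ∅, { d }, { b, d }, X }.
Pass 1 adds 2:
  { a, c }  = { b, d }ᶜ
  { a, b, c }  = { d }ᶜ
  — 6 sets.
Pass 2. New:
  { a, c, d }  = { a, c } ∪ { d }
  — 7 sets.
Pass 3: 1 new —
  { b }  = { a, c, d }ᶜ
  — 8 sets.
Pass 4: no new sets; the family is a σ-algebra.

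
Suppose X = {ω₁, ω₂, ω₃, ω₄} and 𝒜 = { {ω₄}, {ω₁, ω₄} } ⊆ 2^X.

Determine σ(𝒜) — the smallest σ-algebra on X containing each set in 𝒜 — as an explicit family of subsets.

Answer: σ(𝒜) = { {}, {ω₁}, {ω₄}, {ω₁, ω₄}, {ω₂, ω₃}, {ω₁, ω₂, ω₃}, {ω₂, ω₃, ω₄}, X }

Working:
Seed the family with 𝒜 together with ∅ and X: { {}, {ω₄}, {ω₁, ω₄}, X }.
Step 1 (2 new):
  {ω₂, ω₃}  = {ω₁, ω₄}ᶜ
  {ω₁, ω₂, ω₃}  = {ω₄}ᶜ
  (now 6)
Step 2. New:
  {ω₂, ω₃, ω₄}  = {ω₂, ω₃} ∪ {ω₄}
  (now 7)
Step 3: +1 →
  {ω₁}  = {ω₂, ω₃, ω₄}ᶜ
  (now 8)
Step 4: already closed under ᶜ and ∪.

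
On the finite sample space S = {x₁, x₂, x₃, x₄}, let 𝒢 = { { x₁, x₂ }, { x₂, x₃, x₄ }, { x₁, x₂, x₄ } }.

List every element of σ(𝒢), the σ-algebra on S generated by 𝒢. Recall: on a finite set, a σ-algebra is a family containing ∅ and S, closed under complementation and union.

Start: 𝒢 ∪ {∅, S} = { ∅, { x₁, x₂ }, { x₁, x₂, x₄ }, { x₂, x₃, x₄ }, S }.
Step 1: +3 →
  { x₁ }  = { x₂, x₃, x₄ }ᶜ
  { x₃ }  = { x₁, x₂, x₄ }ᶜ
  { x₃, x₄ }  = { x₁, x₂ }ᶜ
Step 2: 3 new —
  { x₁, x₃ }  = { x₃ } ∪ { x₁ }
  { x₁, x₂, x₃ }  = { x₃ } ∪ { x₁, x₂ }
  { x₁, x₃, x₄ }  = { x₃, x₄ } ∪ { x₁ }
Step 3 (3 new):
  { x₂ }  = { x₁, x₃, x₄ }ᶜ
  { x₄ }  = { x₁, x₂, x₃ }ᶜ
  { x₂, x₄ }  = { x₁, x₃ }ᶜ
Step 4 (2 new):
  { x₁, x₄ }  = { x₄ } ∪ { x₁ }
  { x₂, x₃ }  = { x₃ } ∪ { x₂ }
Step 5: closed — nothing new.

Therefore σ(𝒢) = { ∅, { x₁ }, { x₂ }, { x₃ }, { x₄ }, { x₁, x₂ }, { x₁, x₃ }, { x₁, x₄ }, { x₂, x₃ }, { x₂, x₄ }, { x₃, x₄ }, { x₁, x₂, x₃ }, { x₁, x₂, x₄ }, { x₁, x₃, x₄ }, { x₂, x₃, x₄ }, S } (|σ(𝒢)| = 16).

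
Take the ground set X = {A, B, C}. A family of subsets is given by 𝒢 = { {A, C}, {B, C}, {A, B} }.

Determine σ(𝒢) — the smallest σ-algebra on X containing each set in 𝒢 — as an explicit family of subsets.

Answer: σ(𝒢) = { ∅, {A}, {B}, {C}, {A, B}, {A, C}, {B, C}, X }

Working:
Begin from { ∅, {A, B}, {A, C}, {B, C}, X } (that is, 𝒢 plus ∅ and X).
Iteration 1 (3 new):
  {A}  = X∖{B, C}
  {B}  = X∖{A, C}
  {C}  = X∖{A, B}
After Iteration 2 the family is unchanged; done.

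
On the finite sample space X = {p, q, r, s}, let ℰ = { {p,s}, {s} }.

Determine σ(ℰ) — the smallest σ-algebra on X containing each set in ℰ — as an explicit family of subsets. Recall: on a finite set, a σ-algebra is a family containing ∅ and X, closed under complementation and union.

Take S₀ = ℰ ∪ {∅, X} = { {}, {s}, {p,s}, X }.
Iteration 1: +2 →
  {q,r}  = complement {p,s}
  {p,q,r}  = complement {s}
  — 6 sets.
Iteration 2: 1 new —
  {q,r,s}  = {q,r} ∪ {s}
  — 7 sets.
Iteration 3: +1 →
  {p}  = complement {q,r,s}
  — 8 sets.
Iteration 4: stable.

Hence σ(ℰ) has 8 members: { {}, {p}, {s}, {p,s}, {q,r}, {p,q,r}, {q,r,s}, X }.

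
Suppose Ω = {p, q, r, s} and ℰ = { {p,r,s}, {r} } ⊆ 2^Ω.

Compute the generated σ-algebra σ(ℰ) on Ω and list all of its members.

Take S₀ = ℰ ∪ {∅, Ω} = { {}, {r}, {p,r,s}, Ω }.
Step 1: 2 new —
  {q}  = complement {p,r,s}
  {p,q,s}  = complement {r}
Step 2: 1 new —
  {q,r}  = {r} ∪ {q}
Step 3 adds 1:
  {p,s}  = complement {q,r}
Step 4: stable.

Hence σ(ℰ) has 8 members: { {}, {q}, {r}, {p,s}, {q,r}, {p,q,s}, {p,r,s}, Ω }.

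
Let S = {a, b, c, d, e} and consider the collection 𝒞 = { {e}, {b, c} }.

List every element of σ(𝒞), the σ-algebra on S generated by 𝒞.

Answer: σ(𝒞) = { {}, {e}, {a, d}, {b, c}, {a, d, e}, {b, c, e}, {a, b, c, d}, S }

Trace:
Start: 𝒞 ∪ {∅, S} = { {}, {e}, {b, c}, S }.
Pass 1 (3 new):
  {a, d, e}  = S∖{b, c}
  {b, c, e}  = {b, c} ∪ {e}
  {a, b, c, d}  = S∖{e}
  — 7 sets.
Pass 2. New:
  {a, d}  = S∖{b, c, e}
  — 8 sets.
Pass 3: stable.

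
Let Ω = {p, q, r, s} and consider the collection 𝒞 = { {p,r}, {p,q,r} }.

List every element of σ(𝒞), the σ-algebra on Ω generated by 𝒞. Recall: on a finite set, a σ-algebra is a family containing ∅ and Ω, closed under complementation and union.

Answer: σ(𝒞) = { {}, {q}, {s}, {p,r}, {q,s}, {p,q,r}, {p,r,s}, Ω }

Working:
Begin from { {}, {p,r}, {p,q,r}, Ω } (that is, 𝒞 plus ∅ and Ω).
Round 1: +2 →
  {s}  = ᶜ of {p,q,r}
  {q,s}  = ᶜ of {p,r}
  |family| = 6
Round 2: 1 new —
  {p,r,s}  = {p,r} ∪ {s}
  |family| = 7
Round 3: +1 →
  {q}  = ᶜ of {p,r,s}
  |family| = 8
Round 4: closed — nothing new.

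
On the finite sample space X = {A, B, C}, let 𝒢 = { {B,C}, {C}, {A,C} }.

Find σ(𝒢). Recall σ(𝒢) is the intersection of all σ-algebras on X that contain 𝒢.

Begin from { {}, {C}, {A,C}, {B,C}, X } (that is, 𝒢 plus ∅ and X).
Round 1: +3 →
  {A}  = {B,C}ᶜ
  {B}  = {A,C}ᶜ
  {A,B}  = {C}ᶜ
  |family| = 8
Round 2: closed — nothing new.

Therefore σ(𝒢) = { {}, {A}, {B}, {C}, {A,B}, {A,C}, {B,C}, X } (|σ(𝒢)| = 8).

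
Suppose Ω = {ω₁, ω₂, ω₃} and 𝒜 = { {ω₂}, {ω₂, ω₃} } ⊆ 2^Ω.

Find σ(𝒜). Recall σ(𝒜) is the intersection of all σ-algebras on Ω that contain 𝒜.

σ(𝒜) = { {}, {ω₁}, {ω₂}, {ω₃}, {ω₁, ω₂}, {ω₁, ω₃}, {ω₂, ω₃}, Ω }

Working:
Begin from { {}, {ω₂}, {ω₂, ω₃}, Ω } (that is, 𝒜 plus ∅ and Ω).
Pass 1 (2 new):
  {ω₁}  = Ω∖{ω₂, ω₃}
  {ω₁, ω₃}  = Ω∖{ω₂}
  [6 total]
Pass 2: 1 new —
  {ω₁, ω₂}  = {ω₂} ∪ {ω₁}
  [7 total]
Pass 3. New:
  {ω₃}  = Ω∖{ω₁, ω₂}
  [8 total]
Pass 4: closed — nothing new.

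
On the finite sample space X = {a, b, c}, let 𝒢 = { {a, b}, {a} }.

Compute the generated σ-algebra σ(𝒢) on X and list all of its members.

Answer: σ(𝒢) = { ∅, {a}, {b}, {c}, {a, b}, {a, c}, {b, c}, X }

Trace:
Initial family (4 sets): { ∅, {a}, {a, b}, X }.
Step 1 (2 new):
  {c}  = X∖{a, b}
  {b, c}  = X∖{a}
  — 6 sets.
Step 2 (1 new):
  {a, c}  = {c} ∪ {a}
  — 7 sets.
Step 3 adds 1:
  {b}  = X∖{a, c}
  — 8 sets.
Step 4: closed — nothing new.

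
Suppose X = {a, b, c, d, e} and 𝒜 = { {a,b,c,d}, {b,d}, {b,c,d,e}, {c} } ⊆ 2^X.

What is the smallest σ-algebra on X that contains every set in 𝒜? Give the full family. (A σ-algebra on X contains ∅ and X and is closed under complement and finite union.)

Answer: σ(𝒜) = { {}, {a}, {c}, {e}, {a,c}, {a,e}, {b,d}, {c,e}, {a,b,d}, {a,c,e}, {b,c,d}, {b,d,e}, {a,b,c,d}, {a,b,d,e}, {b,c,d,e}, X }

Working:
Initial family (6 sets): { {}, {c}, {b,d}, {a,b,c,d}, {b,c,d,e}, X }.
Round 1 (5 new):
  {a}  = X∖{b,c,d,e}
  {e}  = X∖{a,b,c,d}
  {a,c,e}  = X∖{b,d}
  {b,c,d}  = {c} ∪ {b,d}
  {a,b,d,e}  = X∖{c}
  |family| = 11
Round 2. New:
  {a,c}  = {c} ∪ {a}
  {a,e}  = X∖{b,c,d}
  {c,e}  = {e} ∪ {c}
  {a,b,d}  = {b,d} ∪ {a}
  {b,d,e}  = {e} ∪ {b,d}
  |family| = 16
Round 3 adds nothing — fixpoint reached.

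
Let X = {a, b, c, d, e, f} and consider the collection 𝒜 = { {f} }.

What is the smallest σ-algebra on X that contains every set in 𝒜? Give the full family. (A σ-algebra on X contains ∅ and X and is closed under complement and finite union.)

Start: 𝒜 ∪ {∅, X} = { {}, {f}, X }.
Pass 1. New:
  {a,b,c,d,e}  = X∖{f}
Pass 2: already closed under ᶜ and ∪.

|σ(𝒜)| = 4.  σ(𝒜) = { {}, {f}, {a,b,c,d,e}, X }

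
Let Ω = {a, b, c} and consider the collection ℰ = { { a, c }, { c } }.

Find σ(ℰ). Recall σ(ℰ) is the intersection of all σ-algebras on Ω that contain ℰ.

Answer: σ(ℰ) = { {}, { a }, { b }, { c }, { a, b }, { a, c }, { b, c }, Ω }

Working:
Begin from { {}, { c }, { a, c }, Ω } (that is, ℰ plus ∅ and Ω).
Iteration 1 adds 2:
  { b }  = complement { a, c }
  { a, b }  = complement { c }
Iteration 2 (1 new):
  { b, c }  = { c } ∪ { b }
Iteration 3: +1 →
  { a }  = complement { b, c }
Iteration 4: no new sets; the family is a σ-algebra.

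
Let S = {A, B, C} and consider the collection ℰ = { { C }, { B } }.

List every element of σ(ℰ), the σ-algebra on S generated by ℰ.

Answer: σ(ℰ) = { {}, { A }, { B }, { C }, { A, B }, { A, C }, { B, C }, S }

Trace:
Begin from { {}, { B }, { C }, S } (that is, ℰ plus ∅ and S).
Round 1 adds 3:
  { A, B }  = ᶜ of { C }
  { A, C }  = ᶜ of { B }
  { B, C }  = { C } ∪ { B }
  (now 7)
Round 2. New:
  { A }  = ᶜ of { B, C }
  (now 8)
Round 3 adds nothing — fixpoint reached.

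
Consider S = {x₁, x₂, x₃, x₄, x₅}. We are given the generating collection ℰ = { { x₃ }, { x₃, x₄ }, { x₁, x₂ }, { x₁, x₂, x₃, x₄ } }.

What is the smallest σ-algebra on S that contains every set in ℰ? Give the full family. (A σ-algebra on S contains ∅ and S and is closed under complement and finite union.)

Begin from { {  }, { x₃ }, { x₁, x₂ }, { x₃, x₄ }, { x₁, x₂, x₃, x₄ }, S } (that is, ℰ plus ∅ and S).
Step 1: +5 →
  { x₅ }  = ᶜ of { x₁, x₂, x₃, x₄ }
  { x₁, x₂, x₃ }  = { x₃ } ∪ { x₁, x₂ }
  { x₁, x₂, x₅ }  = ᶜ of { x₃, x₄ }
  { x₃, x₄, x₅ }  = ᶜ of { x₁, x₂ }
  { x₁, x₂, x₄, x₅ }  = ᶜ of { x₃ }
  — 11 sets.
Step 2: 3 new —
  { x₃, x₅ }  = { x₅ } ∪ { x₃ }
  { x₄, x₅ }  = ᶜ of { x₁, x₂, x₃ }
  { x₁, x₂, x₃, x₅ }  = { x₁, x₂, x₃ } ∪ { x₅ }
  — 14 sets.
Step 3. New:
  { x₄ }  = ᶜ of { x₁, x₂, x₃, x₅ }
  { x₁, x₂, x₄ }  = ᶜ of { x₃, x₅ }
  — 16 sets.
Step 4 adds nothing — fixpoint reached.

|σ(ℰ)| = 16.  σ(ℰ) = { {  }, { x₃ }, { x₄ }, { x₅ }, { x₁, x₂ }, { x₃, x₄ }, { x₃, x₅ }, { x₄, x₅ }, { x₁, x₂, x₃ }, { x₁, x₂, x₄ }, { x₁, x₂, x₅ }, { x₃, x₄, x₅ }, { x₁, x₂, x₃, x₄ }, { x₁, x₂, x₃, x₅ }, { x₁, x₂, x₄, x₅ }, S }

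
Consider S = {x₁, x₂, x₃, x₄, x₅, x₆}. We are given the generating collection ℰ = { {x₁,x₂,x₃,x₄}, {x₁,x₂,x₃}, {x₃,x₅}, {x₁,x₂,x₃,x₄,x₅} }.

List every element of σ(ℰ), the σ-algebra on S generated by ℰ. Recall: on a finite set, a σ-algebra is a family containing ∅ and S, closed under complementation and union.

Begin from { ∅, {x₃,x₅}, {x₁,x₂,x₃}, {x₁,x₂,x₃,x₄}, {x₁,x₂,x₃,x₄,x₅}, S } (that is, ℰ plus ∅ and S).
Round 1: 5 new —
  {x₆}  = complement {x₁,x₂,x₃,x₄,x₅}
  {x₅,x₆}  = complement {x₁,x₂,x₃,x₄}
  {x₄,x₅,x₆}  = complement {x₁,x₂,x₃}
  {x₁,x₂,x₃,x₅}  = {x₁,x₂,x₃} ∪ {x₃,x₅}
  {x₁,x₂,x₄,x₆}  = complement {x₃,x₅}
  |family| = 11
Round 2 (7 new):
  {x₄,x₆}  = complement {x₁,x₂,x₃,x₅}
  {x₃,x₅,x₆}  = {x₅,x₆} ∪ {x₃,x₅}
  {x₁,x₂,x₃,x₆}  = {x₁,x₂,x₃} ∪ {x₆}
  {x₃,x₄,x₅,x₆}  = {x₃,x₅} ∪ {x₄,x₅,x₆}
  {x₁,x₂,x₃,x₄,x₆}  = {x₁,x₂,x₃} ∪ {x₁,x₂,x₄,x₆}
  {x₁,x₂,x₃,x₅,x₆}  = {x₁,x₂,x₃} ∪ {x₅,x₆}
  {x₁,x₂,x₄,x₅,x₆}  = {x₁,x₂,x₄,x₆} ∪ {x₅,x₆}
  |family| = 18
Round 3. New:
  {x₃}  = complement {x₁,x₂,x₄,x₅,x₆}
  {x₄}  = complement {x₁,x₂,x₃,x₅,x₆}
  {x₅}  = complement {x₁,x₂,x₃,x₄,x₆}
  {x₁,x₂}  = complement {x₃,x₄,x₅,x₆}
  {x₄,x₅}  = complement {x₁,x₂,x₃,x₆}
  {x₁,x₂,x₄}  = complement {x₃,x₅,x₆}
  |family| = 24
Round 4 adds 8:
  {x₃,x₄}  = {x₃} ∪ {x₄}
  {x₃,x₆}  = {x₆} ∪ {x₃}
  {x₁,x₂,x₅}  = {x₁,x₂} ∪ {x₅}
  {x₁,x₂,x₆}  = {x₁,x₂} ∪ {x₆}
  {x₃,x₄,x₅}  = {x₄,x₅} ∪ {x₃}
  {x₃,x₄,x₆}  = {x₃} ∪ {x₄,x₆}
  {x₁,x₂,x₄,x₅}  = {x₁,x₂} ∪ {x₄,x₅}
  {x₁,x₂,x₅,x₆}  = {x₅,x₆} ∪ {x₁,x₂}
  |family| = 32
Round 5 adds nothing — fixpoint reached.

|σ(ℰ)| = 32.  σ(ℰ) = { ∅, {x₃}, {x₄}, {x₅}, {x₆}, {x₁,x₂}, {x₃,x₄}, {x₃,x₅}, {x₃,x₆}, {x₄,x₅}, {x₄,x₆}, {x₅,x₆}, {x₁,x₂,x₃}, {x₁,x₂,x₄}, {x₁,x₂,x₅}, {x₁,x₂,x₆}, {x₃,x₄,x₅}, {x₃,x₄,x₆}, {x₃,x₅,x₆}, {x₄,x₅,x₆}, {x₁,x₂,x₃,x₄}, {x₁,x₂,x₃,x₅}, {x₁,x₂,x₃,x₆}, {x₁,x₂,x₄,x₅}, {x₁,x₂,x₄,x₆}, {x₁,x₂,x₅,x₆}, {x₃,x₄,x₅,x₆}, {x₁,x₂,x₃,x₄,x₅}, {x₁,x₂,x₃,x₄,x₆}, {x₁,x₂,x₃,x₅,x₆}, {x₁,x₂,x₄,x₅,x₆}, S }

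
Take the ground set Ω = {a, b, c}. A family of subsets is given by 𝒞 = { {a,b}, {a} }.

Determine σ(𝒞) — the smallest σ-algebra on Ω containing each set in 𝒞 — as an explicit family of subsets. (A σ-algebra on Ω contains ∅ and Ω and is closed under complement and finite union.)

|σ(𝒞)| = 8.  σ(𝒞) = { {}, {a}, {b}, {c}, {a,b}, {a,c}, {b,c}, Ω }

Trace:
Initial family (4 sets): { {}, {a}, {a,b}, Ω }.
Iteration 1: +2 →
  {c}  = {a,b}ᶜ
  {b,c}  = {a}ᶜ
  — 6 sets.
Iteration 2 (1 new):
  {a,c}  = {c} ∪ {a}
  — 7 sets.
Iteration 3 (1 new):
  {b}  = {a,c}ᶜ
  — 8 sets.
Iteration 4: stable.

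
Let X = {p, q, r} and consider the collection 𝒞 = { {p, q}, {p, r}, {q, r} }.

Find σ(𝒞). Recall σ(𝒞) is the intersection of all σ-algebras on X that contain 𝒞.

Seed the family with 𝒞 together with ∅ and X: { ∅, {p, q}, {p, r}, {q, r}, X }.
Round 1 adds 3:
  {p}  = X∖{q, r}
  {q}  = X∖{p, r}
  {r}  = X∖{p, q}
  (now 8)
Round 2: no new sets; the family is a σ-algebra.

σ(𝒞) = { ∅, {p}, {q}, {r}, {p, q}, {p, r}, {q, r}, X }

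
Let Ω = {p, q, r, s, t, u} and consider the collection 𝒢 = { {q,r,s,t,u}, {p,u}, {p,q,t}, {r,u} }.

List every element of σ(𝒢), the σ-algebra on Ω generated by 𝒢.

σ(𝒢) = { {}, {p}, {r}, {s}, {u}, {p,r}, {p,s}, {p,u}, {q,t}, {r,s}, {r,u}, {s,u}, {p,q,t}, {p,r,s}, {p,r,u}, {p,s,u}, {q,r,t}, {q,s,t}, {q,t,u}, {r,s,u}, {p,q,r,t}, {p,q,s,t}, {p,q,t,u}, {p,r,s,u}, {q,r,s,t}, {q,r,t,u}, {q,s,t,u}, {p,q,r,s,t}, {p,q,r,t,u}, {p,q,s,t,u}, {q,r,s,t,u}, Ω }

Trace:
Begin from { {}, {p,u}, {r,u}, {p,q,t}, {q,r,s,t,u}, Ω } (that is, 𝒢 plus ∅ and Ω).
Iteration 1. New:
  {p}  = {q,r,s,t,u}ᶜ
  {p,r,u}  = {r,u} ∪ {p,u}
  {r,s,u}  = {p,q,t}ᶜ
  {p,q,s,t}  = {r,u}ᶜ
  {p,q,t,u}  = {p,q,t} ∪ {p,u}
  {q,r,s,t}  = {p,u}ᶜ
  {p,q,r,t,u}  = {p,q,t} ∪ {r,u}
  [13 total]
Iteration 2: 6 new —
  {s}  = {p,q,r,t,u}ᶜ
  {r,s}  = {p,q,t,u}ᶜ
  {q,s,t}  = {p,r,u}ᶜ
  {p,r,s,u}  = {p,r,u} ∪ {r,s,u}
  {p,q,r,s,t}  = {q,r,s,t} ∪ {p,q,s,t}
  {p,q,s,t,u}  = {p,u} ∪ {p,q,s,t}
  [19 total]
Iteration 3 (6 new):
  {r}  = {p,q,s,t,u}ᶜ
  {u}  = {p,q,r,s,t}ᶜ
  {p,s}  = {s} ∪ {p}
  {q,t}  = {p,r,s,u}ᶜ
  {p,r,s}  = {r,s} ∪ {p}
  {p,s,u}  = {p,u} ∪ {s}
  [25 total]
Iteration 4: 7 new —
  {p,r}  = {p} ∪ {r}
  {s,u}  = {u} ∪ {s}
  {q,r,t}  = {p,s,u}ᶜ
  {q,t,u}  = {p,r,s}ᶜ
  {p,q,r,t}  = {r} ∪ {p,q,t}
  {q,r,t,u}  = {p,s}ᶜ
  {q,s,t,u}  = {u} ∪ {q,s,t}
  [32 total]
Iteration 5: stable.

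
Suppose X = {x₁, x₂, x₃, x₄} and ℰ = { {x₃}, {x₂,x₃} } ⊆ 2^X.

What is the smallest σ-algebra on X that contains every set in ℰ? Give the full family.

Initial family (4 sets): { {}, {x₃}, {x₂,x₃}, X }.
Step 1: 2 new —
  {x₁,x₄}  = complement {x₂,x₃}
  {x₁,x₂,x₄}  = complement {x₃}
Step 2. New:
  {x₁,x₃,x₄}  = {x₃} ∪ {x₁,x₄}
Step 3 adds 1:
  {x₂}  = complement {x₁,x₃,x₄}
After Step 4 the family is unchanged; done.

Hence σ(ℰ) has 8 members: { {}, {x₂}, {x₃}, {x₁,x₄}, {x₂,x₃}, {x₁,x₂,x₄}, {x₁,x₃,x₄}, X }.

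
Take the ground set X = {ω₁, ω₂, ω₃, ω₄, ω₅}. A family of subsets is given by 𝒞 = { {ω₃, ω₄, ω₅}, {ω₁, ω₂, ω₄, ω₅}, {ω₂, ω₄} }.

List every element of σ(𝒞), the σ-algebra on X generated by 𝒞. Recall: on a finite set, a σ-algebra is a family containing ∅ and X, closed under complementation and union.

Begin from { ∅, {ω₂, ω₄}, {ω₃, ω₄, ω₅}, {ω₁, ω₂, ω₄, ω₅}, X } (that is, 𝒞 plus ∅ and X).
Step 1. New:
  {ω₃}  = ᶜ of {ω₁, ω₂, ω₄, ω₅}
  {ω₁, ω₂}  = ᶜ of {ω₃, ω₄, ω₅}
  {ω₁, ω₃, ω₅}  = ᶜ of {ω₂, ω₄}
  {ω₂, ω₃, ω₄, ω₅}  = {ω₃, ω₄, ω₅} ∪ {ω₂, ω₄}
  (now 9)
Step 2: +6 →
  {ω₁}  = ᶜ of {ω₂, ω₃, ω₄, ω₅}
  {ω₁, ω₂, ω₃}  = {ω₁, ω₂} ∪ {ω₃}
  {ω₁, ω₂, ω₄}  = {ω₁, ω₂} ∪ {ω₂, ω₄}
  {ω₂, ω₃, ω₄}  = {ω₃} ∪ {ω₂, ω₄}
  {ω₁, ω₂, ω₃, ω₅}  = {ω₁, ω₂} ∪ {ω₁, ω₃, ω₅}
  {ω₁, ω₃, ω₄, ω₅}  = {ω₃, ω₄, ω₅} ∪ {ω₁, ω₃, ω₅}
  (now 15)
Step 3: +7 →
  {ω₂}  = ᶜ of {ω₁, ω₃, ω₄, ω₅}
  {ω₄}  = ᶜ of {ω₁, ω₂, ω₃, ω₅}
  {ω₁, ω₃}  = {ω₃} ∪ {ω₁}
  {ω₁, ω₅}  = ᶜ of {ω₂, ω₃, ω₄}
  {ω₃, ω₅}  = ᶜ of {ω₁, ω₂, ω₄}
  {ω₄, ω₅}  = ᶜ of {ω₁, ω₂, ω₃}
  {ω₁, ω₂, ω₃, ω₄}  = {ω₃} ∪ {ω₁, ω₂, ω₄}
  (now 22)
Step 4: 9 new —
  {ω₅}  = ᶜ of {ω₁, ω₂, ω₃, ω₄}
  {ω₁, ω₄}  = {ω₄} ∪ {ω₁}
  {ω₂, ω₃}  = {ω₂} ∪ {ω₃}
  {ω₃, ω₄}  = {ω₃} ∪ {ω₄}
  {ω₁, ω₂, ω₅}  = {ω₂} ∪ {ω₁, ω₅}
  {ω₁, ω₃, ω₄}  = {ω₁, ω₃} ∪ {ω₄}
  {ω₁, ω₄, ω₅}  = {ω₄, ω₅} ∪ {ω₁, ω₅}
  {ω₂, ω₃, ω₅}  = {ω₂} ∪ {ω₃, ω₅}
  {ω₂, ω₄, ω₅}  = ᶜ of {ω₁, ω₃}
  (now 31)
Step 5: +1 →
  {ω₂, ω₅}  = ᶜ of {ω₁, ω₃, ω₄}
  (now 32)
Step 6: already closed under ᶜ and ∪.

Hence σ(𝒞) has 32 members: { ∅, {ω₁}, {ω₂}, {ω₃}, {ω₄}, {ω₅}, {ω₁, ω₂}, {ω₁, ω₃}, {ω₁, ω₄}, {ω₁, ω₅}, {ω₂, ω₃}, {ω₂, ω₄}, {ω₂, ω₅}, {ω₃, ω₄}, {ω₃, ω₅}, {ω₄, ω₅}, {ω₁, ω₂, ω₃}, {ω₁, ω₂, ω₄}, {ω₁, ω₂, ω₅}, {ω₁, ω₃, ω₄}, {ω₁, ω₃, ω₅}, {ω₁, ω₄, ω₅}, {ω₂, ω₃, ω₄}, {ω₂, ω₃, ω₅}, {ω₂, ω₄, ω₅}, {ω₃, ω₄, ω₅}, {ω₁, ω₂, ω₃, ω₄}, {ω₁, ω₂, ω₃, ω₅}, {ω₁, ω₂, ω₄, ω₅}, {ω₁, ω₃, ω₄, ω₅}, {ω₂, ω₃, ω₄, ω₅}, X }.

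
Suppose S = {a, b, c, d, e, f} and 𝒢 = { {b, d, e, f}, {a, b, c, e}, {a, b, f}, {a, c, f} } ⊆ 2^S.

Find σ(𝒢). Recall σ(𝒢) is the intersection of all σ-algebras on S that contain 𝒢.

Seed the family with 𝒢 together with ∅ and S: { {}, {a, b, f}, {a, c, f}, {a, b, c, e}, {b, d, e, f}, S }.
Iteration 1: 7 new —
  {a, c}  = {b, d, e, f}ᶜ
  {d, f}  = {a, b, c, e}ᶜ
  {b, d, e}  = {a, c, f}ᶜ
  {c, d, e}  = {a, b, f}ᶜ
  {a, b, c, f}  = {a, c, f} ∪ {a, b, f}
  {a, b, c, e, f}  = {a, c, f} ∪ {a, b, c, e}
  {a, b, d, e, f}  = {b, d, e, f} ∪ {a, b, f}
  (now 13)
Iteration 2 adds 12:
  {c}  = {a, b, d, e, f}ᶜ
  {d}  = {a, b, c, e, f}ᶜ
  {d, e}  = {a, b, c, f}ᶜ
  {a, b, d, f}  = {a, b, f} ∪ {d, f}
  {a, c, d, e}  = {c, d, e} ∪ {a, c}
  {a, c, d, f}  = {a, c, f} ∪ {d, f}
  {b, c, d, e}  = {c, d, e} ∪ {b, d, e}
  {c, d, e, f}  = {c, d, e} ∪ {d, f}
  {a, b, c, d, e}  = {c, d, e} ∪ {a, b, c, e}
  {a, b, c, d, f}  = {a, b, c, f} ∪ {d, f}
  {a, c, d, e, f}  = {c, d, e} ∪ {a, c, f}
  {b, c, d, e, f}  = {c, d, e} ∪ {b, d, e, f}
  (now 25)
Iteration 3 adds 13:
  {a}  = {b, c, d, e, f}ᶜ
  {b}  = {a, c, d, e, f}ᶜ
  {e}  = {a, b, c, d, f}ᶜ
  {f}  = {a, b, c, d, e}ᶜ
  {a, b}  = {c, d, e, f}ᶜ
  {a, f}  = {b, c, d, e}ᶜ
  {b, e}  = {a, c, d, f}ᶜ
  {b, f}  = {a, c, d, e}ᶜ
  {c, d}  = {c} ∪ {d}
  {c, e}  = {a, b, d, f}ᶜ
  {a, c, d}  = {a, c} ∪ {d}
  {c, d, f}  = {d, f} ∪ {c}
  {d, e, f}  = {d, e} ∪ {d, f}
  (now 38)
Iteration 4: +26 →
  {a, d}  = {d} ∪ {a}
  {a, e}  = {a} ∪ {e}
  {b, c}  = {b} ∪ {c}
  {b, d}  = {b} ∪ {d}
  {c, f}  = {c} ∪ {f}
  {e, f}  = {f} ∪ {e}
  {a, b, c}  = {d, e, f}ᶜ
  {a, b, d}  = {a, b} ∪ {d}
  {a, b, e}  = {c, d, f}ᶜ
  {a, c, e}  = {a, c} ∪ {c, e}
  {a, d, e}  = {d, e} ∪ {a}
  {a, d, f}  = {a, f} ∪ {d}
  {a, e, f}  = {a, f} ∪ {e}
  {b, c, d}  = {c, d} ∪ {b}
  {b, c, e}  = {b} ∪ {c, e}
  {b, c, f}  = {b, f} ∪ {c}
  {b, d, f}  = {b} ∪ {d, f}
  {b, e, f}  = {a, c, d}ᶜ
  {c, e, f}  = {c, e} ∪ {f}
  {a, b, c, d}  = {c, d} ∪ {a, b}
  {a, b, d, e}  = {d, e} ∪ {a, b}
  {a, b, e, f}  = {c, d}ᶜ
  {a, c, e, f}  = {a, c, f} ∪ {c, e}
  {a, d, e, f}  = {a, f} ∪ {d, e}
  {b, c, d, f}  = {c, d} ∪ {b, f}
  {b, c, e, f}  = {c, e} ∪ {b, f}
  (now 64)
Iteration 5: no new sets; the family is a σ-algebra.

Therefore σ(𝒢) = { {}, {a}, {b}, {c}, {d}, {e}, {f}, {a, b}, {a, c}, {a, d}, {a, e}, {a, f}, {b, c}, {b, d}, {b, e}, {b, f}, {c, d}, {c, e}, {c, f}, {d, e}, {d, f}, {e, f}, {a, b, c}, {a, b, d}, {a, b, e}, {a, b, f}, {a, c, d}, {a, c, e}, {a, c, f}, {a, d, e}, {a, d, f}, {a, e, f}, {b, c, d}, {b, c, e}, {b, c, f}, {b, d, e}, {b, d, f}, {b, e, f}, {c, d, e}, {c, d, f}, {c, e, f}, {d, e, f}, {a, b, c, d}, {a, b, c, e}, {a, b, c, f}, {a, b, d, e}, {a, b, d, f}, {a, b, e, f}, {a, c, d, e}, {a, c, d, f}, {a, c, e, f}, {a, d, e, f}, {b, c, d, e}, {b, c, d, f}, {b, c, e, f}, {b, d, e, f}, {c, d, e, f}, {a, b, c, d, e}, {a, b, c, d, f}, {a, b, c, e, f}, {a, b, d, e, f}, {a, c, d, e, f}, {b, c, d, e, f}, S } (|σ(𝒢)| = 64).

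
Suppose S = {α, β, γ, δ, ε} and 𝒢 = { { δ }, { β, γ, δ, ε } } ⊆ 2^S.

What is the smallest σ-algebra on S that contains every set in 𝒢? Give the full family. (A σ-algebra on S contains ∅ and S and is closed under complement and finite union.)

Answer: σ(𝒢) = { {}, { α }, { δ }, { α, δ }, { β, γ, ε }, { α, β, γ, ε }, { β, γ, δ, ε }, S }

Check:
Start: 𝒢 ∪ {∅, S} = { {}, { δ }, { β, γ, δ, ε }, S }.
Round 1 (2 new):
  { α }  = ᶜ of { β, γ, δ, ε }
  { α, β, γ, ε }  = ᶜ of { δ }
  [6 total]
Round 2: +1 →
  { α, δ }  = { δ } ∪ { α }
  [7 total]
Round 3: +1 →
  { β, γ, ε }  = ᶜ of { α, δ }
  [8 total]
After Round 4 the family is unchanged; done.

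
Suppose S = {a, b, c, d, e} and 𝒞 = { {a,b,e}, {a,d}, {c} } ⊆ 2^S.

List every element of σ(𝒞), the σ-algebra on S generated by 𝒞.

Begin from { {}, {c}, {a,d}, {a,b,e}, S } (that is, 𝒞 plus ∅ and S).
Pass 1: 5 new —
  {c,d}  = S∖{a,b,e}
  {a,c,d}  = {c} ∪ {a,d}
  {b,c,e}  = S∖{a,d}
  {a,b,c,e}  = {c} ∪ {a,b,e}
  {a,b,d,e}  = S∖{c}
  [10 total]
Pass 2: +3 →
  {d}  = S∖{a,b,c,e}
  {b,e}  = S∖{a,c,d}
  {b,c,d,e}  = {c,d} ∪ {b,c,e}
  [13 total]
Pass 3: 2 new —
  {a}  = S∖{b,c,d,e}
  {b,d,e}  = {b,e} ∪ {d}
  [15 total]
Pass 4: +1 →
  {a,c}  = S∖{b,d,e}
  [16 total]
Pass 5: no new sets; the family is a σ-algebra.

Hence σ(𝒞) has 16 members: { {}, {a}, {c}, {d}, {a,c}, {a,d}, {b,e}, {c,d}, {a,b,e}, {a,c,d}, {b,c,e}, {b,d,e}, {a,b,c,e}, {a,b,d,e}, {b,c,d,e}, S }.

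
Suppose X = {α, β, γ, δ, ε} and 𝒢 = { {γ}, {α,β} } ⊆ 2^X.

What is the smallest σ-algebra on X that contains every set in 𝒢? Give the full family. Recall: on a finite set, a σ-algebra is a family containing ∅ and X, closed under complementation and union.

Answer: σ(𝒢) = { {}, {γ}, {α,β}, {δ,ε}, {α,β,γ}, {γ,δ,ε}, {α,β,δ,ε}, X }

Check:
Begin from { {}, {γ}, {α,β}, X } (that is, 𝒢 plus ∅ and X).
Iteration 1: +3 →
  {α,β,γ}  = {γ} ∪ {α,β}
  {γ,δ,ε}  = complement {α,β}
  {α,β,δ,ε}  = complement {γ}
  — 7 sets.
Iteration 2: 1 new —
  {δ,ε}  = complement {α,β,γ}
  — 8 sets.
Iteration 3 adds nothing — fixpoint reached.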